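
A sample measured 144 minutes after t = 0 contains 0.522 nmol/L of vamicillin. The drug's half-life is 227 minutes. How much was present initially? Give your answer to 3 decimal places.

0.810 nmol/L

Number of half-lives elapsed: n = 144/227 ≈ 0.63436.
A₀ = A × 2^n = 0.522 × 2^0.63436 = 0.522 × 1.5523 ≈ 0.81027 nmol/L.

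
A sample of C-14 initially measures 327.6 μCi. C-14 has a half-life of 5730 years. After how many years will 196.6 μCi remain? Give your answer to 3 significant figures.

4220 years

Fraction remaining = 196.6/327.6 ≈ 0.60012.
n = log₂(327.6/196.6) = ln(1.6663)/ln 2 ≈ 0.73667 half-lives.
t = n × t½ = 0.73667 × 5730 ≈ 4221.1 years.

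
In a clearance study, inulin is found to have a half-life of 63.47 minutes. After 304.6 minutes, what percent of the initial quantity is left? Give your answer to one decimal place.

n = 304.6/63.47 ≈ 4.7991 half-lives.
Fraction remaining = (1/2)^4.7991 ≈ 0.035919, i.e. 3.5919%.

3.6%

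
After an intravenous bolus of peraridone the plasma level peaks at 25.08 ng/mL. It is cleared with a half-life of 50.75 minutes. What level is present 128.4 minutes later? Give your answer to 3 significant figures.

4.34 ng/mL

Number of half-lives: n = 128.4/50.75 ≈ 2.53.
Remaining = 25.08 × (1/2)^2.53 = 25.08 × 0.17313 ≈ 4.3422 ng/mL.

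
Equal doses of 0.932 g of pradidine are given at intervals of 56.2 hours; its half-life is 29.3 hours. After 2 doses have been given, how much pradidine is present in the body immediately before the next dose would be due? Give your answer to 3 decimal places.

The 2 doses were given 112.4, 56.2 hours ago.
Total = 0.932·(1/2)^(112.4/29.3) + 0.932·(1/2)^(56.2/29.3)
      = 0.065255 + 0.24661 ≈ 0.31187 g.

0.312 g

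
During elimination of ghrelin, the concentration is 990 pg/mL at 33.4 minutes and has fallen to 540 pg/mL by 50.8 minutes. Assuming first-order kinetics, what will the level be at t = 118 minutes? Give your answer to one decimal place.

52.0 pg/mL

Over Δt = 50.8 − 33.4 = 17.4 minutes, the level fell by a factor of 990/540 ≈ 1.8333.
n = log₂(1.8333) ≈ 0.87447 half-lives, so t½ = 17.4/0.87447 ≈ 19.898 minutes.
From t = 50.8 to t = 118: 540 × (1/2)^((118−50.8)/19.898) ≈ 51.968 pg/mL.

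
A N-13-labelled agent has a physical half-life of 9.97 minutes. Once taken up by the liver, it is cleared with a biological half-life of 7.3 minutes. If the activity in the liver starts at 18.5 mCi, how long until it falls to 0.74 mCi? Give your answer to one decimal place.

19.6 minutes

1/t_eff = 1/t_phys + 1/t_biol = 1/9.97 + 1/7.3 = 0.23729 per minute.
t_eff = 9.97 × 7.3 / (9.97 + 7.3) ≈ 4.2143 minutes.
n = log₂(18.5/0.74) ≈ 4.6439; t = 4.6439 × 4.2143 ≈ 19.571 minutes.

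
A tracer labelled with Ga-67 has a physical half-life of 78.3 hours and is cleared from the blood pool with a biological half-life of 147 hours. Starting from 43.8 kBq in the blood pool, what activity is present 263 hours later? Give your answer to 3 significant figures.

1/t_eff = 1/t_phys + 1/t_biol = 1/78.3 + 1/147 = 0.019574 per hour.
t_eff = 78.3 × 147 / (78.3 + 147) ≈ 51.088 hours.
Remaining = 43.8 × (1/2)^(263/51.088) = 43.8 × (1/2)^5.148 ≈ 1.2353 kBq.

1.24 kBq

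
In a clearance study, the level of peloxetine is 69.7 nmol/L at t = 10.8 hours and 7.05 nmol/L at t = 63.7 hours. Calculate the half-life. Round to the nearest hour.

Over Δt = 63.7 − 10.8 = 52.9 hours, the level fell by a factor of 69.7/7.05 ≈ 9.8865.
n = log₂(9.8865) ≈ 3.3055 half-lives, so t½ = 52.9/3.3055 ≈ 16.004 hours.

16 hours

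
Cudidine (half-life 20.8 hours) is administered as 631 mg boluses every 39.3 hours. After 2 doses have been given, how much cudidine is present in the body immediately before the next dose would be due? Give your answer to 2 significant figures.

220 mg

The 2 doses were given 78.6, 39.3 hours ago.
Total = 631·(1/2)^(78.6/20.8) + 631·(1/2)^(39.3/20.8)
      = 45.971 + 170.32 ≈ 216.29 mg.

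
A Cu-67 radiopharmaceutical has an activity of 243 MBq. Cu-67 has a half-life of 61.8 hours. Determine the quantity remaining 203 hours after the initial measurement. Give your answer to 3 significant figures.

24.9 MBq

Number of half-lives: n = 203/61.8 ≈ 3.2848.
Remaining = 243 × (1/2)^3.2848 = 243 × 0.10261 ≈ 24.934 MBq.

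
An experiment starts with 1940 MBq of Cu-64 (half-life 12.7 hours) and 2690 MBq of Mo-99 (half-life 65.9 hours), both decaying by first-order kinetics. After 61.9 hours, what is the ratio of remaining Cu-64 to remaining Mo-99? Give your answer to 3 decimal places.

Cu-64: 1940 × (1/2)^(61.9/12.7) = 1940 × (1/2)^4.874 ≈ 66.157 MBq.
Mo-99: 2690 × (1/2)^(61.9/65.9) = 2690 × (1/2)^0.9393 ≈ 1402.8 MBq.
Ratio ≈ 66.157 / 1402.8 ≈ 0.047161.

0.047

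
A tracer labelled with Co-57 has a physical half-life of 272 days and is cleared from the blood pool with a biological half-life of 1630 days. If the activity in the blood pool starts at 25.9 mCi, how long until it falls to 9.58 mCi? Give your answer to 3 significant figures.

334 days

1/t_eff = 1/t_phys + 1/t_biol = 1/272 + 1/1630 = 0.00429 per day.
t_eff = 272 × 1630 / (272 + 1630) ≈ 233.1 days.
n = log₂(25.9/9.58) ≈ 1.4349; t = 1.4349 × 233.1 ≈ 334.47 days.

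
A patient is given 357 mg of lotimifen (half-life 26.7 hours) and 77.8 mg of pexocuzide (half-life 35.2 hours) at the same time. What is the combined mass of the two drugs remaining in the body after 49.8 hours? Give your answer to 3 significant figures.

127 mg

lotimifen: 357 × (1/2)^(49.8/26.7) = 357 × (1/2)^1.8652 ≈ 97.993 mg.
pexocuzide: 77.8 × (1/2)^(49.8/35.2) = 77.8 × (1/2)^1.4148 ≈ 29.18 mg.
Total = 97.993 + 29.18 ≈ 127.17 mg.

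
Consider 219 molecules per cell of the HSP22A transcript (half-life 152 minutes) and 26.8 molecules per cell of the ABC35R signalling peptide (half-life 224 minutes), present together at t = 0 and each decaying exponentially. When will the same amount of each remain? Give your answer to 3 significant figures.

Set 219·(1/2)^(t/152) = 26.8·(1/2)^(t/224).
Taking log₂: log₂(219/26.8) = t·(1/152 − 1/224).
log₂(8.1716) = 3.0306; 1/152 − 1/224 = 0.0021147.
t = 3.0306 / 0.0021147 ≈ 1433.1 minutes.

1430 minutes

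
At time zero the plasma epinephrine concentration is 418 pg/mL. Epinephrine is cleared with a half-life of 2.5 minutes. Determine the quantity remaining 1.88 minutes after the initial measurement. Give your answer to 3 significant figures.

Number of half-lives: n = 1.88/2.5 ≈ 0.752.
Remaining = 418 × (1/2)^0.752 = 418 × 0.59378 ≈ 248.2 pg/mL.

248 pg/mL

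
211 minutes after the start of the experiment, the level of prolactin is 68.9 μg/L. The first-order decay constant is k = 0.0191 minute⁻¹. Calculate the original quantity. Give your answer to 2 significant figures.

t½ = ln 2 / k = 0.69315 / 0.0191 ≈ 36.29 minutes.
Number of half-lives elapsed: n = 211/36.29 ≈ 5.8142.
A₀ = A × 2^n = 68.9 × 2^5.8142 = 68.9 × 56.267 ≈ 3876.8 μg/L.

3900 μg/L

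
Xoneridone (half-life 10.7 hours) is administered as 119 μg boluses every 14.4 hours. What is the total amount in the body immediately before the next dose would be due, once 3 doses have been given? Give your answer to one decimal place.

The 3 doses were given 43.2, 28.8, 14.4 hours ago.
Total = 119·(1/2)^(43.2/10.7) + 119·(1/2)^(28.8/10.7) + 119·(1/2)^(14.4/10.7)
      = 7.2473 + 18.42 + 46.819 ≈ 72.487 μg.

72.5 μg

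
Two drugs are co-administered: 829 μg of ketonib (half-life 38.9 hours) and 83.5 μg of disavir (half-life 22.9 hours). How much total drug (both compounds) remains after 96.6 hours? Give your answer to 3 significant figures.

ketonib: 829 × (1/2)^(96.6/38.9) = 829 × (1/2)^2.4833 ≈ 148.26 μg.
disavir: 83.5 × (1/2)^(96.6/22.9) = 83.5 × (1/2)^4.2183 ≈ 4.4858 μg.
Total = 148.26 + 4.4858 ≈ 152.74 μg.

153 μg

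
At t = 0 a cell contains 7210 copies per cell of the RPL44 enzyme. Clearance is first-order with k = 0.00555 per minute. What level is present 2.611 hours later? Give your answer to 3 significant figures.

3020 copies per cell

t½ = ln 2 / k = 0.69315 / 0.00555 ≈ 124.89 minutes.
Convert the elapsed time: 2.611 hours = 156.66 minutes.
Number of half-lives: n = 156.66/124.89 ≈ 1.2544.
Remaining = 7210 × (1/2)^1.2544 = 7210 × 0.41918 ≈ 3022.3 copies per cell.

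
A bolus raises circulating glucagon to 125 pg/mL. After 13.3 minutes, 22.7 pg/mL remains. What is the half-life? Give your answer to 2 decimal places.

5.40 minutes

A/A₀ = 22.7/125 ≈ 0.1816.
n = log₂(5.5066) ≈ 2.4612 half-lives elapsed in 13.3 minutes.
t½ = 13.3/2.4612 ≈ 5.4039 minutes.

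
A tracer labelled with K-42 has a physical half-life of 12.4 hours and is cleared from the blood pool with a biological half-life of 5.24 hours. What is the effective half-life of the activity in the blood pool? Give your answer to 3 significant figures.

1/t_eff = 1/t_phys + 1/t_biol = 1/12.4 + 1/5.24 = 0.27148 per hour.
t_eff = 12.4 × 5.24 / (12.4 + 5.24) ≈ 3.6834 hours.

3.68 hours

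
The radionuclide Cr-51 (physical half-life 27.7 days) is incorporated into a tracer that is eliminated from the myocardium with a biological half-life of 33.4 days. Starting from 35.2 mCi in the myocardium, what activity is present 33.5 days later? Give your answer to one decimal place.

1/t_eff = 1/t_phys + 1/t_biol = 1/27.7 + 1/33.4 = 0.066041 per day.
t_eff = 27.7 × 33.4 / (27.7 + 33.4) ≈ 15.142 days.
Remaining = 35.2 × (1/2)^(33.5/15.142) = 35.2 × (1/2)^2.2124 ≈ 7.5954 mCi.

7.6 mCi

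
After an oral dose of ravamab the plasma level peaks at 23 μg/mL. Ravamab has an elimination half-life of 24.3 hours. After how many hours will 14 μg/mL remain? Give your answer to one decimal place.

17.4 hours

Fraction remaining = 14/23 ≈ 0.6087.
n = log₂(23/14) = ln(1.6429)/ln 2 ≈ 0.71621 half-lives.
t = n × t½ = 0.71621 × 24.3 ≈ 17.404 hours.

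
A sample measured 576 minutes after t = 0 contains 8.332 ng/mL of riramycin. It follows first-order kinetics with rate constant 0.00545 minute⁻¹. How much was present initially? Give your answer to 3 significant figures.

t½ = ln 2 / λ = 0.69315 / 0.00545 ≈ 127.18 minutes.
Number of half-lives elapsed: n = 576/127.18 ≈ 4.5289.
A₀ = A × 2^n = 8.332 × 2^4.5289 = 8.332 × 23.085 ≈ 192.35 ng/mL.

192 ng/mL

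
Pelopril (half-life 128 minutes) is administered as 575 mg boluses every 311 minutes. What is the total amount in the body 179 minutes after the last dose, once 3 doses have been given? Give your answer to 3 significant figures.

266 mg

The 3 doses were given 801, 490, 179 minutes ago.
Total = 575·(1/2)^(801/128) + 575·(1/2)^(490/128) + 575·(1/2)^(179/128)
      = 7.5141 + 40.484 + 218.12 ≈ 266.12 mg.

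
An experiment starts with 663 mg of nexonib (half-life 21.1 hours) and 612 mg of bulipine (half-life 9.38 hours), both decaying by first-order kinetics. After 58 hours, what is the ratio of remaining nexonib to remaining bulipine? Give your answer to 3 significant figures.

11.7

nexonib: 663 × (1/2)^(58/21.1) = 663 × (1/2)^2.7488 ≈ 98.637 mg.
bulipine: 612 × (1/2)^(58/9.38) = 612 × (1/2)^6.1834 ≈ 8.4212 mg.
Ratio ≈ 98.637 / 8.4212 ≈ 11.713.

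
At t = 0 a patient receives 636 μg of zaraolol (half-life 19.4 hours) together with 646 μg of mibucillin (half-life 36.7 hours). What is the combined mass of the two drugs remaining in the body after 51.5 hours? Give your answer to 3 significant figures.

zaraolol: 636 × (1/2)^(51.5/19.4) = 636 × (1/2)^2.6546 ≈ 101 μg.
mibucillin: 646 × (1/2)^(51.5/36.7) = 646 × (1/2)^1.4033 ≈ 244.23 μg.
Total = 101 + 244.23 ≈ 345.24 μg.

345 μg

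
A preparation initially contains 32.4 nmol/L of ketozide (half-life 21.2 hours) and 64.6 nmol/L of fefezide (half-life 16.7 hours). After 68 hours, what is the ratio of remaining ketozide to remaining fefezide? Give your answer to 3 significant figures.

ketozide: 32.4 × (1/2)^(68/21.2) = 32.4 × (1/2)^3.2075 ≈ 3.5073 nmol/L.
fefezide: 64.6 × (1/2)^(68/16.7) = 64.6 × (1/2)^4.0719 ≈ 3.8413 nmol/L.
Ratio ≈ 3.5073 / 3.8413 ≈ 0.91305.

0.913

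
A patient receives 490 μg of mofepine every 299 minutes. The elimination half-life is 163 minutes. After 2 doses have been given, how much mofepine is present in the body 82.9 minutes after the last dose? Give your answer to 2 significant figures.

The 2 doses were given 381.9, 82.9 minutes ago.
Total = 490·(1/2)^(381.9/163) + 490·(1/2)^(82.9/163)
      = 96.583 + 344.43 ≈ 441.01 μg.

440 μg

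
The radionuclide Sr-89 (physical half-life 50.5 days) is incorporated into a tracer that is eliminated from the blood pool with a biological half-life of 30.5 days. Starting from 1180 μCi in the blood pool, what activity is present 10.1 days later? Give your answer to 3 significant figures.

1/t_eff = 1/t_phys + 1/t_biol = 1/50.5 + 1/30.5 = 0.052589 per day.
t_eff = 50.5 × 30.5 / (50.5 + 30.5) ≈ 19.015 days.
Remaining = 1180 × (1/2)^(10.1/19.015) = 1180 × (1/2)^0.53115 ≈ 816.56 μCi.

817 μCi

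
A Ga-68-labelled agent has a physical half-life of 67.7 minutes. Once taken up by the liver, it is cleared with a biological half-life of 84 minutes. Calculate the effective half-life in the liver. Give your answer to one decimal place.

1/t_eff = 1/t_phys + 1/t_biol = 1/67.7 + 1/84 = 0.026676 per minute.
t_eff = 67.7 × 84 / (67.7 + 84) ≈ 37.487 minutes.

37.5 minutes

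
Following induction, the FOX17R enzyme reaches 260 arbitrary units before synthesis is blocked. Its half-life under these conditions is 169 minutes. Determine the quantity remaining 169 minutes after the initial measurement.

130 arbitrary units

Elapsed time is 1 half-life (169/169).
Each half-life halves the amount: 260 × (1/2)^1 = 260/2 = 130 arbitrary units.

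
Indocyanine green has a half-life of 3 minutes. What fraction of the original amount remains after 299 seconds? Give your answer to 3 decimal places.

0.316

299 seconds = 4.98333 minutes.
n = 4.98333/3 ≈ 1.6611 half-lives.
Fraction remaining = (1/2)^1.6611 ≈ 0.3162.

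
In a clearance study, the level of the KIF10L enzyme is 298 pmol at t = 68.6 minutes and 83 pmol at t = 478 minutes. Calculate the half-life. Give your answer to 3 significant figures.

Over Δt = 478 − 68.6 = 409.4 minutes, the level fell by a factor of 298/83 ≈ 3.5904.
n = log₂(3.5904) ≈ 1.8441 half-lives, so t½ = 409.4/1.8441 ≈ 222 minutes.

222 minutes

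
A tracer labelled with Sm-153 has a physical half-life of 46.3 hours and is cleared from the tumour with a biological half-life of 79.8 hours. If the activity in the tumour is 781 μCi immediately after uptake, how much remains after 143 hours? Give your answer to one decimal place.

26.5 μCi

1/t_eff = 1/t_phys + 1/t_biol = 1/46.3 + 1/79.8 = 0.03413 per hour.
t_eff = 46.3 × 79.8 / (46.3 + 79.8) ≈ 29.3 hours.
Remaining = 781 × (1/2)^(143/29.3) = 781 × (1/2)^4.8805 ≈ 26.513 μCi.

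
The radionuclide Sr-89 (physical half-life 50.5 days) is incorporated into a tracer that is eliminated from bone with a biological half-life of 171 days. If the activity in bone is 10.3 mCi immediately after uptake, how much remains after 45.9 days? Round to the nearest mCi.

1/t_eff = 1/t_phys + 1/t_biol = 1/50.5 + 1/171 = 0.02565 per day.
t_eff = 50.5 × 171 / (50.5 + 171) ≈ 38.986 days.
Remaining = 10.3 × (1/2)^(45.9/38.986) = 10.3 × (1/2)^1.1773 ≈ 4.5543 mCi.

5 mCi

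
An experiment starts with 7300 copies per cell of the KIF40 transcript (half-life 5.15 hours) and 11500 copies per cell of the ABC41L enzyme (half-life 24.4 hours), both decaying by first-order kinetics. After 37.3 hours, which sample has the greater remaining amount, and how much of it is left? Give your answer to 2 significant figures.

ABC41L enzyme, 4000 copies per cell

KIF40 transcript: 7300 × (1/2)^7.2427 ≈ 48.2 copies per cell.
ABC41L enzyme: 11500 × (1/2)^1.5287 ≈ 3985.8 copies per cell.
ABC41L enzyme has more remaining, at ≈ 3985.8 copies per cell.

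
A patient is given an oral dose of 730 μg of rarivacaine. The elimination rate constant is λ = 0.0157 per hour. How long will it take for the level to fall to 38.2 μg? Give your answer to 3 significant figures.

t½ = ln 2 / λ = 0.69315 / 0.0157 ≈ 44.15 hours.
Fraction remaining = 38.2/730 ≈ 0.052329.
n = log₂(730/38.2) = ln(19.11)/ln 2 ≈ 4.2563 half-lives.
t = n × t½ = 4.2563 × 44.15 ≈ 187.91 hours.

188 hours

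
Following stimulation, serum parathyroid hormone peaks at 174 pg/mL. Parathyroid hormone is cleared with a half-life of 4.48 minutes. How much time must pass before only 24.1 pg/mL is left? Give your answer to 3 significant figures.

Fraction remaining = 24.1/174 ≈ 0.13851.
n = log₂(174/24.1) = ln(7.2199)/ln 2 ≈ 2.852 half-lives.
t = n × t½ = 2.852 × 4.48 ≈ 12.777 minutes.

12.8 minutes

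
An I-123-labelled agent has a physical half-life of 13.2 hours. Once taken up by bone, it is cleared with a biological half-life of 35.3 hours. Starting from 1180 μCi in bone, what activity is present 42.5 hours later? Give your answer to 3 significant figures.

1/t_eff = 1/t_phys + 1/t_biol = 1/13.2 + 1/35.3 = 0.10409 per hour.
t_eff = 13.2 × 35.3 / (13.2 + 35.3) ≈ 9.6074 hours.
Remaining = 1180 × (1/2)^(42.5/9.6074) = 1180 × (1/2)^4.4237 ≈ 54.983 μCi.

55.0 μCi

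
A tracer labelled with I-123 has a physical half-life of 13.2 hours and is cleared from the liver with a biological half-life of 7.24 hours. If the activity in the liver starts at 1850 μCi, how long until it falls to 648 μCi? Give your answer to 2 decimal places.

1/t_eff = 1/t_phys + 1/t_biol = 1/13.2 + 1/7.24 = 0.21388 per hour.
t_eff = 13.2 × 7.24 / (13.2 + 7.24) ≈ 4.6755 hours.
n = log₂(1850/648) ≈ 1.5135; t = 1.5135 × 4.6755 ≈ 7.0762 hours.

7.08 hours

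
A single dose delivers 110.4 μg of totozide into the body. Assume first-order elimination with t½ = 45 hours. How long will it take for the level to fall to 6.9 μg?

6.9/110.4 = 1/16, so 4 half-lives have elapsed.
t = 4 × 45 = 180 hours.

180 hours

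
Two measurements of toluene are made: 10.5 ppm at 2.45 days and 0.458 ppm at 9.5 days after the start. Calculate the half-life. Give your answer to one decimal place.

1.6 days

Over Δt = 9.5 − 2.45 = 7.05 days, the level fell by a factor of 10.5/0.458 ≈ 22.926.
n = log₂(22.926) ≈ 4.5189 half-lives, so t½ = 7.05/4.5189 ≈ 1.5601 days.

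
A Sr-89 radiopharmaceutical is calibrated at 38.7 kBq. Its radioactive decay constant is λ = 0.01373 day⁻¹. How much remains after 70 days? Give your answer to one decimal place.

t½ = ln 2 / λ = 0.69315 / 0.01373 ≈ 50.484 days.
Number of half-lives: n = 70/50.484 ≈ 1.3866.
Remaining = 38.7 × (1/2)^1.3866 = 38.7 × 0.38247 ≈ 14.802 kBq.

14.8 kBq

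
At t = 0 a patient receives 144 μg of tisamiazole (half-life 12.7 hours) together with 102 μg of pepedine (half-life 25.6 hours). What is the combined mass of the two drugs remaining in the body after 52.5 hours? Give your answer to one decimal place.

tisamiazole: 144 × (1/2)^(52.5/12.7) = 144 × (1/2)^4.1339 ≈ 8.2025 μg.
pepedine: 102 × (1/2)^(52.5/25.6) = 102 × (1/2)^2.0508 ≈ 24.618 μg.
Total = 8.2025 + 24.618 ≈ 32.821 μg.

32.8 μg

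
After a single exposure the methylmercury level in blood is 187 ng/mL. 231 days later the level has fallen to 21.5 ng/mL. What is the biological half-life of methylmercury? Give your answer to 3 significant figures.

74.0 days

A/A₀ = 21.5/187 ≈ 0.11497.
n = log₂(8.6977) ≈ 3.1206 half-lives elapsed in 231 days.
t½ = 231/3.1206 ≈ 74.024 days.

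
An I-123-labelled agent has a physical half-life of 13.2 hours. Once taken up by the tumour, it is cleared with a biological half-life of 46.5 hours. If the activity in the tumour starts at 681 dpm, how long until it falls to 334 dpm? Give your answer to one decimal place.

10.6 hours

1/t_eff = 1/t_phys + 1/t_biol = 1/13.2 + 1/46.5 = 0.097263 per hour.
t_eff = 13.2 × 46.5 / (13.2 + 46.5) ≈ 10.281 hours.
n = log₂(681/334) ≈ 1.0278; t = 1.0278 × 10.281 ≈ 10.567 hours.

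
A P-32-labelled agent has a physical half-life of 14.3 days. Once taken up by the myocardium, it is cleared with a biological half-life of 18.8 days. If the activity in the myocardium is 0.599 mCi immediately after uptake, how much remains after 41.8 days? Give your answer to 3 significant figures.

1/t_eff = 1/t_phys + 1/t_biol = 1/14.3 + 1/18.8 = 0.12312 per day.
t_eff = 14.3 × 18.8 / (14.3 + 18.8) ≈ 8.1221 days.
Remaining = 0.599 × (1/2)^(41.8/8.1221) = 0.599 × (1/2)^5.1465 ≈ 0.016911 mCi.

0.0169 mCi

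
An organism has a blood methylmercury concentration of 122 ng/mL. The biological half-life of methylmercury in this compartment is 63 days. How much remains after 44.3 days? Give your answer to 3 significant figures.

74.9 ng/mL

Number of half-lives: n = 44.3/63 ≈ 0.70317.
Remaining = 122 × (1/2)^0.70317 = 122 × 0.61422 ≈ 74.935 ng/mL.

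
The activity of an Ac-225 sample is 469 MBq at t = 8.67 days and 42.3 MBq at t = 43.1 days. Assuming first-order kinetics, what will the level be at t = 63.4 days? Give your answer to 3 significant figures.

Over Δt = 43.1 − 8.67 = 34.43 days, the level fell by a factor of 469/42.3 ≈ 11.087.
n = log₂(11.087) ≈ 3.4709 half-lives, so t½ = 34.43/3.4709 ≈ 9.9197 days.
From t = 43.1 to t = 63.4: 42.3 × (1/2)^((63.4−43.1)/9.9197) ≈ 10.24 MBq.

10.2 MBq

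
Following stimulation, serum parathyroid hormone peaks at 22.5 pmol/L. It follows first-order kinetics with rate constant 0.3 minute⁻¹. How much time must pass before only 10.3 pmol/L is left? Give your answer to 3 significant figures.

t½ = ln 2 / k = 0.69315 / 0.3 ≈ 2.3105 minutes.
Fraction remaining = 10.3/22.5 ≈ 0.45778.
n = log₂(22.5/10.3) = ln(2.1845)/ln 2 ≈ 1.1273 half-lives.
t = n × t½ = 1.1273 × 2.3105 ≈ 2.6046 minutes.

2.60 minutes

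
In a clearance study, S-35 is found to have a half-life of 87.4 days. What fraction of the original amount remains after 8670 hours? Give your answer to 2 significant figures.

8670 hours = 361.25 days.
n = 361.25/87.4 ≈ 4.1333 half-lives.
Fraction remaining = (1/2)^4.1333 ≈ 0.056984.

0.057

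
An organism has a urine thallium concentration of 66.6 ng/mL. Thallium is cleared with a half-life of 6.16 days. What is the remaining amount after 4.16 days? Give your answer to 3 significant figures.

Number of half-lives: n = 4.16/6.16 ≈ 0.67532.
Remaining = 66.6 × (1/2)^0.67532 = 66.6 × 0.62619 ≈ 41.704 ng/mL.

41.7 ng/mL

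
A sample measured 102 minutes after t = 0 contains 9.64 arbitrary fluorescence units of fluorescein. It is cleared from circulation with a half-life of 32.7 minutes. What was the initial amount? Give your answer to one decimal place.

Number of half-lives elapsed: n = 102/32.7 ≈ 3.1193.
A₀ = A × 2^n = 9.64 × 2^3.1193 = 9.64 × 8.6895 ≈ 83.766 arbitrary fluorescence units.

83.8 arbitrary fluorescence units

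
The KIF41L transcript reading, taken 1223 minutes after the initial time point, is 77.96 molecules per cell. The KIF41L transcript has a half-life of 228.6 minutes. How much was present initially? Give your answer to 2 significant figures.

3200 molecules per cell

Number of half-lives elapsed: n = 1223/228.6 ≈ 5.35.
A₀ = A × 2^n = 77.96 × 2^5.35 = 77.96 × 40.785 ≈ 3179.6 molecules per cell.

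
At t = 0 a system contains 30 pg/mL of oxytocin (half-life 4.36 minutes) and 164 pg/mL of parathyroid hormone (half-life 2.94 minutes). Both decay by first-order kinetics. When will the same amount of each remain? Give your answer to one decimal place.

Set 30·(1/2)^(t/4.36) = 164·(1/2)^(t/2.94).
Taking log₂: log₂(30/164) = t·(1/4.36 − 1/2.94).
log₂(0.18293) = -2.4507; 1/4.36 − 1/2.94 = -0.11078.
t = -2.4507 / -0.11078 ≈ 22.122 minutes.

22.1 minutes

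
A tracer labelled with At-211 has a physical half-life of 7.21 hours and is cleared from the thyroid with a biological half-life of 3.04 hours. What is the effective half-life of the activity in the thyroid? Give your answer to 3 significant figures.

1/t_eff = 1/t_phys + 1/t_biol = 1/7.21 + 1/3.04 = 0.46764 per hour.
t_eff = 7.21 × 3.04 / (7.21 + 3.04) ≈ 2.1384 hours.

2.14 hours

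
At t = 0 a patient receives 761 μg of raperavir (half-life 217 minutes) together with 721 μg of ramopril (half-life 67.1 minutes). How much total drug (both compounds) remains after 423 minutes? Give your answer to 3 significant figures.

raperavir: 761 × (1/2)^(423/217) = 761 × (1/2)^1.9493 ≈ 197.05 μg.
ramopril: 721 × (1/2)^(423/67.1) = 721 × (1/2)^6.304 ≈ 9.125 μg.
Total = 197.05 + 9.125 ≈ 206.18 μg.

206 μg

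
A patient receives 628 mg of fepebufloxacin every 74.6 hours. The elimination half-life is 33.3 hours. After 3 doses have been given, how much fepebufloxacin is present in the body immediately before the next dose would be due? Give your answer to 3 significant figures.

The 3 doses were given 223.8, 149.2, 74.6 hours ago.
Total = 628·(1/2)^(223.8/33.3) + 628·(1/2)^(149.2/33.3) + 628·(1/2)^(74.6/33.3)
      = 5.9542 + 28.132 + 132.92 ≈ 167 mg.

167 mg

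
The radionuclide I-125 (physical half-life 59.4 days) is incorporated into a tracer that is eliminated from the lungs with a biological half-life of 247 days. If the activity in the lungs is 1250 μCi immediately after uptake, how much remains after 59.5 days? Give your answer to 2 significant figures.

1/t_eff = 1/t_phys + 1/t_biol = 1/59.4 + 1/247 = 0.020884 per day.
t_eff = 59.4 × 247 / (59.4 + 247) ≈ 47.884 days.
Remaining = 1250 × (1/2)^(59.5/47.884) = 1250 × (1/2)^1.2426 ≈ 528.27 μCi.

530 μCi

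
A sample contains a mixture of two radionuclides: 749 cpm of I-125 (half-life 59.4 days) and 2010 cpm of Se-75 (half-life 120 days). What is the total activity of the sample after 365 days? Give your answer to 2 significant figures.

250 cpm

I-125: 749 × (1/2)^(365/59.4) = 749 × (1/2)^6.1448 ≈ 10.586 cpm.
Se-75: 2010 × (1/2)^(365/120) = 2010 × (1/2)^3.0417 ≈ 244.1 cpm.
Total = 10.586 + 244.1 ≈ 254.68 cpm.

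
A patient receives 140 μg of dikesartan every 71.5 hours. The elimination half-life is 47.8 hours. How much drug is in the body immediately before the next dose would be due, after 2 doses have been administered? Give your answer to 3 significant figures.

The 2 doses were given 143, 71.5 hours ago.
Total = 140·(1/2)^(143/47.8) + 140·(1/2)^(71.5/47.8)
      = 17.602 + 49.641 ≈ 67.243 μg.

67.2 μg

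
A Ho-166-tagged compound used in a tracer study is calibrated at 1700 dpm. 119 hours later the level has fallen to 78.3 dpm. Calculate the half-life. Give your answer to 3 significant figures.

26.8 hours

A/A₀ = 78.3/1700 ≈ 0.046059.
n = log₂(21.711) ≈ 4.4404 half-lives elapsed in 119 hours.
t½ = 119/4.4404 ≈ 26.8 hours.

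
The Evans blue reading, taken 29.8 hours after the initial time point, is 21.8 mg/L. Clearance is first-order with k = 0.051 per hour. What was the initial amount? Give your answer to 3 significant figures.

99.7 mg/L

t½ = ln 2 / k = 0.69315 / 0.051 ≈ 13.591 hours.
Number of half-lives elapsed: n = 29.8/13.591 ≈ 2.1926.
A₀ = A × 2^n = 21.8 × 2^2.1926 = 21.8 × 4.5713 ≈ 99.655 mg/L.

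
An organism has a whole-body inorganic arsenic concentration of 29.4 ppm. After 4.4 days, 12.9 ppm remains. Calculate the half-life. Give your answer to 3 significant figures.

A/A₀ = 12.9/29.4 ≈ 0.43878.
n = log₂(2.2791) ≈ 1.1884 half-lives elapsed in 4.4 days.
t½ = 4.4/1.1884 ≈ 3.7023 days.

3.70 days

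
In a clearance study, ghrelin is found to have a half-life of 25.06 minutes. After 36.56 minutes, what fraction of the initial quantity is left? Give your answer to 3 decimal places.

n = 36.56/25.06 ≈ 1.4589 half-lives.
Fraction remaining = (1/2)^1.4589 ≈ 0.36377.

0.364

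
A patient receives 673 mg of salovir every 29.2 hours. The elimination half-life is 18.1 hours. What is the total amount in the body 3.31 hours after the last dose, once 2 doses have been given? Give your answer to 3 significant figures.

The 2 doses were given 32.51, 3.31 hours ago.
Total = 673·(1/2)^(32.51/18.1) + 673·(1/2)^(3.31/18.1)
      = 193.79 + 592.88 ≈ 786.66 mg.

787 mg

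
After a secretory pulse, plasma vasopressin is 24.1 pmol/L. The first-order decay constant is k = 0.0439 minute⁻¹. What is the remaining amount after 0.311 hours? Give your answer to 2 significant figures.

11 pmol/L

t½ = ln 2 / k = 0.69315 / 0.0439 ≈ 15.789 minutes.
Convert the elapsed time: 0.311 hours = 18.66 minutes.
Number of half-lives: n = 18.66/15.789 ≈ 1.1818.
Remaining = 24.1 × (1/2)^1.1818 = 24.1 × 0.4408 ≈ 10.623 pmol/L.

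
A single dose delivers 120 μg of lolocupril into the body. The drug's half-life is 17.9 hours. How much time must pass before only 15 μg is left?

15/120 = 1/8, so 3 half-lives have elapsed.
t = 3 × 17.9 = 53.7 hours.

53.7 hours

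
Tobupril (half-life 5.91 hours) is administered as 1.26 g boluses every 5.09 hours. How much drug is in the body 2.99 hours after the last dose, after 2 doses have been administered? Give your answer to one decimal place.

1.4 g

The 2 doses were given 8.08, 2.99 hours ago.
Total = 1.26·(1/2)^(8.08/5.91) + 1.26·(1/2)^(2.99/5.91)
      = 0.48844 + 0.8873 ≈ 1.3757 g.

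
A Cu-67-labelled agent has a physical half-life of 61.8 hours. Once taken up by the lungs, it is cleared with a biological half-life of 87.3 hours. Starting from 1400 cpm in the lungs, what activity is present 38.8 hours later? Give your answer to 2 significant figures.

1/t_eff = 1/t_phys + 1/t_biol = 1/61.8 + 1/87.3 = 0.027636 per hour.
t_eff = 61.8 × 87.3 / (61.8 + 87.3) ≈ 36.185 hours.
Remaining = 1400 × (1/2)^(38.8/36.185) = 1400 × (1/2)^1.0723 ≈ 665.8 cpm.

670 cpm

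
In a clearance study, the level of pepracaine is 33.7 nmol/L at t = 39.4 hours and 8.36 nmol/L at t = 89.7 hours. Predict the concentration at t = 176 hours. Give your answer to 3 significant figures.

0.765 nmol/L

Over Δt = 89.7 − 39.4 = 50.3 hours, the level fell by a factor of 33.7/8.36 ≈ 4.0311.
n = log₂(4.0311) ≈ 2.0112 half-lives, so t½ = 50.3/2.0112 ≈ 25.01 hours.
From t = 89.7 to t = 176: 8.36 × (1/2)^((176−89.7)/25.01) ≈ 0.76468 nmol/L.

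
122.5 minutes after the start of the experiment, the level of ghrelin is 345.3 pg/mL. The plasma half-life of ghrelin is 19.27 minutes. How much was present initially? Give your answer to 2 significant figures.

28000 pg/mL

Number of half-lives elapsed: n = 122.5/19.27 ≈ 6.357.
A₀ = A × 2^n = 345.3 × 2^6.357 = 345.3 × 81.97 ≈ 28304 pg/mL.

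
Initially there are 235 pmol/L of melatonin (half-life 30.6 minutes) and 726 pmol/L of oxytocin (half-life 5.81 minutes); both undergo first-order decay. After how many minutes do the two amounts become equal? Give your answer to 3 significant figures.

Set 235·(1/2)^(t/30.6) = 726·(1/2)^(t/5.81).
Taking log₂: log₂(235/726) = t·(1/30.6 − 1/5.81).
log₂(0.32369) = -1.6273; 1/30.6 − 1/5.81 = -0.13944.
t = -1.6273 / -0.13944 ≈ 11.671 minutes.

11.7 minutes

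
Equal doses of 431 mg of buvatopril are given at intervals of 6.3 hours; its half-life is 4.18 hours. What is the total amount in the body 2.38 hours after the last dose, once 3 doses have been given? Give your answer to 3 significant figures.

The 3 doses were given 14.98, 8.68, 2.38 hours ago.
Total = 431·(1/2)^(14.98/4.18) + 431·(1/2)^(8.68/4.18) + 431·(1/2)^(2.38/4.18)
      = 35.947 + 102.18 + 290.45 ≈ 428.58 mg.

429 mg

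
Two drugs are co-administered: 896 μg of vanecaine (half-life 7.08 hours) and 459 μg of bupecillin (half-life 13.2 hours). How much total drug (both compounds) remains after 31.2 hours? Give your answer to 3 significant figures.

vanecaine: 896 × (1/2)^(31.2/7.08) = 896 × (1/2)^4.4068 ≈ 42.241 μg.
bupecillin: 459 × (1/2)^(31.2/13.2) = 459 × (1/2)^2.3636 ≈ 89.184 μg.
Total = 42.241 + 89.184 ≈ 131.43 μg.

131 μg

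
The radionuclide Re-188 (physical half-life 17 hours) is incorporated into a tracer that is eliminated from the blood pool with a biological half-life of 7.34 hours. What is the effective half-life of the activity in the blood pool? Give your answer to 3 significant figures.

5.13 hours

1/t_eff = 1/t_phys + 1/t_biol = 1/17 + 1/7.34 = 0.19506 per hour.
t_eff = 17 × 7.34 / (17 + 7.34) ≈ 5.1265 hours.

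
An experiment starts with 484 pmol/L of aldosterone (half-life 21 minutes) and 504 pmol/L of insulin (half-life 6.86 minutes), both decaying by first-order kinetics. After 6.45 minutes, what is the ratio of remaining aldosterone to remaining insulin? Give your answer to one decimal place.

1.5

aldosterone: 484 × (1/2)^(6.45/21) = 484 × (1/2)^0.30714 ≈ 391.19 pmol/L.
insulin: 504 × (1/2)^(6.45/6.86) = 504 × (1/2)^0.94023 ≈ 262.66 pmol/L.
Ratio ≈ 391.19 / 262.66 ≈ 1.4893.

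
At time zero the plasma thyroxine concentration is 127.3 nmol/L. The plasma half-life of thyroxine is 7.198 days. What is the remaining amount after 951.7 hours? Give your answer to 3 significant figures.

2.80 nmol/L

Convert the elapsed time: 951.7 hours = 39.6542 days.
Number of half-lives: n = 39.6542/7.198 ≈ 5.5091.
Remaining = 127.3 × (1/2)^5.5091 = 127.3 × 0.021959 ≈ 2.7954 nmol/L.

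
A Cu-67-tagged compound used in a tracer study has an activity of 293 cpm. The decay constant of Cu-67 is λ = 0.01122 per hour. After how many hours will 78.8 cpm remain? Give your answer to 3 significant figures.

117 hours

t½ = ln 2 / λ = 0.69315 / 0.01122 ≈ 61.778 hours.
Fraction remaining = 78.8/293 ≈ 0.26894.
n = log₂(293/78.8) = ln(3.7183)/ln 2 ≈ 1.8946 half-lives.
t = n × t½ = 1.8946 × 61.778 ≈ 117.05 hours.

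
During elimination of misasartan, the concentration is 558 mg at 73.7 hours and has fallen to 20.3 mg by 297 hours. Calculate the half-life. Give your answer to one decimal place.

Over Δt = 297 − 73.7 = 223.3 hours, the level fell by a factor of 558/20.3 ≈ 27.488.
n = log₂(27.488) ≈ 4.7807 half-lives, so t½ = 223.3/4.7807 ≈ 46.709 hours.

46.7 hours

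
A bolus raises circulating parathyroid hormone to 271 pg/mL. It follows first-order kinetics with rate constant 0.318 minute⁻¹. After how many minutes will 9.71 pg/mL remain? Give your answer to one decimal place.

t½ = ln 2 / k = 0.69315 / 0.318 ≈ 2.1797 minutes.
Fraction remaining = 9.71/271 ≈ 0.03583.
n = log₂(271/9.71) = ln(27.909)/ln 2 ≈ 4.8027 half-lives.
t = n × t½ = 4.8027 × 2.1797 ≈ 10.468 minutes.

10.5 minutes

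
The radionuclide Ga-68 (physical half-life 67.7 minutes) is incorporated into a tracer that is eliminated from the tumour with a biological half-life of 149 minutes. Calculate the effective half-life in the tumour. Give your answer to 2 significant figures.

47 minutes

1/t_eff = 1/t_phys + 1/t_biol = 1/67.7 + 1/149 = 0.021482 per minute.
t_eff = 67.7 × 149 / (67.7 + 149) ≈ 46.55 minutes.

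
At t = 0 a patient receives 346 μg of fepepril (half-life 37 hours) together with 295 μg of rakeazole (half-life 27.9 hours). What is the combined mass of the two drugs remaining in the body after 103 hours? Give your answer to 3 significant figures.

73.1 μg

fepepril: 346 × (1/2)^(103/37) = 346 × (1/2)^2.7838 ≈ 50.243 μg.
rakeazole: 295 × (1/2)^(103/27.9) = 295 × (1/2)^3.6918 ≈ 22.829 μg.
Total = 50.243 + 22.829 ≈ 73.072 μg.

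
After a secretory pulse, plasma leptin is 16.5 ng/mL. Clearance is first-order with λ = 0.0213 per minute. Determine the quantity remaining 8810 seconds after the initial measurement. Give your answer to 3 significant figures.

0.723 ng/mL

t½ = ln 2 / λ = 0.69315 / 0.0213 ≈ 32.542 minutes.
Convert the elapsed time: 8810 seconds = 146.833 minutes.
Number of half-lives: n = 146.833/32.542 ≈ 4.5121.
Remaining = 16.5 × (1/2)^4.5121 = 16.5 × 0.043825 ≈ 0.72311 ng/mL.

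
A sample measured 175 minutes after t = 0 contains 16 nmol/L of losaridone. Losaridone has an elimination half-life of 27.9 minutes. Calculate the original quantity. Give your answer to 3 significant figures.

1240 nmol/L

Number of half-lives elapsed: n = 175/27.9 ≈ 6.2724.
A₀ = A × 2^n = 16 × 2^6.2724 = 16 × 77.3 ≈ 1236.8 nmol/L.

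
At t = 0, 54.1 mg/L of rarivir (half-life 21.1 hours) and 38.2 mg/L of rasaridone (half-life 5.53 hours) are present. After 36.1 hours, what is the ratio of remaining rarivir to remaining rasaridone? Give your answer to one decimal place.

rarivir: 54.1 × (1/2)^(36.1/21.1) = 54.1 × (1/2)^1.7109 ≈ 16.526 mg/L.
rasaridone: 38.2 × (1/2)^(36.1/5.53) = 38.2 × (1/2)^6.528 ≈ 0.41393 mg/L.
Ratio ≈ 16.526 / 0.41393 ≈ 39.924.

39.9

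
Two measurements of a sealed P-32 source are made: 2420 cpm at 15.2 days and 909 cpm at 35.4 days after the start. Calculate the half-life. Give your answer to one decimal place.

14.3 days

Over Δt = 35.4 − 15.2 = 20.2 days, the level fell by a factor of 2420/909 ≈ 2.6623.
n = log₂(2.6623) ≈ 1.4127 half-lives, so t½ = 20.2/1.4127 ≈ 14.299 days.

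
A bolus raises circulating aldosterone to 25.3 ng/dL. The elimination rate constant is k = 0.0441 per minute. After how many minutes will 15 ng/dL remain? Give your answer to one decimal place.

t½ = ln 2 / k = 0.69315 / 0.0441 ≈ 15.718 minutes.
Fraction remaining = 15/25.3 ≈ 0.59289.
n = log₂(25.3/15) = ln(1.6867)/ln 2 ≈ 0.75417 half-lives.
t = n × t½ = 0.75417 × 15.718 ≈ 11.854 minutes.

11.9 minutes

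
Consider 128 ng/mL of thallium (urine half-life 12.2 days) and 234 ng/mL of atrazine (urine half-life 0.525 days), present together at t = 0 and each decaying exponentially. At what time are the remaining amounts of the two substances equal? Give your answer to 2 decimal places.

0.48 days

Set 128·(1/2)^(t/12.2) = 234·(1/2)^(t/0.525).
Taking log₂: log₂(128/234) = t·(1/12.2 − 1/0.525).
log₂(0.54701) = -0.87036; 1/12.2 − 1/0.525 = -1.8228.
t = -0.87036 / -1.8228 ≈ 0.47749 days.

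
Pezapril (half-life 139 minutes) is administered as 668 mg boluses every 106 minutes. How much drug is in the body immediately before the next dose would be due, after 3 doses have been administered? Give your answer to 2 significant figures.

The 3 doses were given 318, 212, 106 minutes ago.
Total = 668·(1/2)^(318/139) + 668·(1/2)^(212/139) + 668·(1/2)^(106/139)
      = 136.8 + 232.09 + 393.74 ≈ 762.63 mg.

760 mg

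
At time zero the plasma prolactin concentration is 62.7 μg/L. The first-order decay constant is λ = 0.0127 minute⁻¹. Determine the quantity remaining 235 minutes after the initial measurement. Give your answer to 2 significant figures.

t½ = ln 2 / λ = 0.69315 / 0.0127 ≈ 54.579 minutes.
Number of half-lives: n = 235/54.579 ≈ 4.3057.
Remaining = 62.7 × (1/2)^4.3057 = 62.7 × 0.050565 ≈ 3.1704 μg/L.

3.2 μg/L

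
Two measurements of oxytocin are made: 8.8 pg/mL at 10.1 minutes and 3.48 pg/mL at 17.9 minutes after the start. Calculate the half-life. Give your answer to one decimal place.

5.8 minutes

Over Δt = 17.9 − 10.1 = 7.8 minutes, the level fell by a factor of 8.8/3.48 ≈ 2.5287.
n = log₂(2.5287) ≈ 1.3384 half-lives, so t½ = 7.8/1.3384 ≈ 5.8278 minutes.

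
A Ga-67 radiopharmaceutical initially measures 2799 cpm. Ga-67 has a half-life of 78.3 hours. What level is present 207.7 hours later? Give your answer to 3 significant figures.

445 cpm

Number of half-lives: n = 207.7/78.3 ≈ 2.6526.
Remaining = 2799 × (1/2)^2.6526 = 2799 × 0.15903 ≈ 445.13 cpm.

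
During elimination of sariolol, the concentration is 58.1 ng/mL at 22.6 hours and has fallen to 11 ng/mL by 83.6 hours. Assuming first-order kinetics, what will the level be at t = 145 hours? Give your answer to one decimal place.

2.1 ng/mL

Over Δt = 83.6 − 22.6 = 61 hours, the level fell by a factor of 58.1/11 ≈ 5.2818.
n = log₂(5.2818) ≈ 2.401 half-lives, so t½ = 61/2.401 ≈ 25.406 hours.
From t = 83.6 to t = 145: 11 × (1/2)^((145−83.6)/25.406) ≈ 2.06 ng/mL.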